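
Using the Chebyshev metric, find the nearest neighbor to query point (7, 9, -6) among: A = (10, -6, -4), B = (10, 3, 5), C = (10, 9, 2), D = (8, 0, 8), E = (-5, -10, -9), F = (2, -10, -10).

Distances: d(A) = 15, d(B) = 11, d(C) = 8, d(D) = 14, d(E) = 19, d(F) = 19. Nearest: C = (10, 9, 2) with distance 8.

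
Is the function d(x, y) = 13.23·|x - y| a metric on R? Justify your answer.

Yes. Since |x - y| is a metric on R and 13.23 > 0, the positive scalar multiple 13.23·|x - y| is also a metric: scaling by a positive constant preserves non-negativity, identity (d=0 ⟺ |x-y|=0 ⟺ x=y), symmetry, and the triangle inequality.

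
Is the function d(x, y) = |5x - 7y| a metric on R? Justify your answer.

No. d fails symmetry: d(5, 2) = |5·5 - 7·2| = |11| = 11, but d(2, 5) = |5·2 - 7·5| = |-25| = 25. Since 11 ≠ 25, d(x,y) ≠ d(y,x) in general.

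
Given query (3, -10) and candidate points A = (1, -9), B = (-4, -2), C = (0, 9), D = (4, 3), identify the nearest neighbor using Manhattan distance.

Distances: d(A) = 3, d(B) = 15, d(C) = 22, d(D) = 14. Nearest: A = (1, -9) with distance 3.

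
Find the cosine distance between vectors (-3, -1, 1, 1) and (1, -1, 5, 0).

With u = (-3, -1, 1, 1), v = (1, -1, 5, 0):
u·v = (-3)·1 + (-1)·(-1) + 1·5 + 1·0 = (-3) + 1 + 5 + 0 = 3.
|u| = √((-3)² + (-1)² + 1² + 1²) = √12, |v| = √(1² + (-1)² + 5² + 0²) = √27, so |u||v| = √(12·27) = √324 = 18.
cos θ = (u·v)/(|u||v|) = 3/18 ≈ 0.1667
Cosine distance = 1 - cos θ ≈ 1 - 0.1667 = 0.8333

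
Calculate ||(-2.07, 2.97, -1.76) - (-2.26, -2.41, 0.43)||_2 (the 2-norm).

(Σ|x_i - y_i|^2)^(1/2) = (|-2.07 - (-2.26)|^2 + |2.97 - (-2.41)|^2 + |-1.76 - 0.43|^2)^(1/2)
= (0.19^2 + 5.38^2 + 2.19^2)^(1/2) = (0.0361 + 28.9444 + 4.7961)^(1/2) = (33.7766)^(1/2) ≈ 5.8118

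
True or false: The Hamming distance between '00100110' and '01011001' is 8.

Differing positions: 2, 3, 4, 5, 6, 7, 8. Hamming distance = 7, so the claim that d_H = 8 is false.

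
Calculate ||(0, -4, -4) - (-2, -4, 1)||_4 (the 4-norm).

(Σ|x_i - y_i|^4)^(1/4) = (|0 - (-2)|^4 + |-4 - (-4)|^4 + |-4 - 1|^4)^(1/4)
= (2^4 + 0^4 + 5^4)^(1/4) = (16 + 0 + 625)^(1/4) = (641)^(1/4) ≈ 5.0317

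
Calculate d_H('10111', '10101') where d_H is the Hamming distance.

Differing positions: 4. Hamming distance = 1.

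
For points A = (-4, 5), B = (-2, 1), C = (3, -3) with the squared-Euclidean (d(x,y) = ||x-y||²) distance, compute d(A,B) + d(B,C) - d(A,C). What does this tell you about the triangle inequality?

d(A,B) = 2² + 4² = 20, d(B,C) = 5² + 4² = 41, d(A,C) = 7² + 8² = 113.
d(A,B) + d(B,C) - d(A,C) = 20 + 41 - 113 = 61 - 113 = -52. This is < 0, so the triangle inequality FAILS for these points (squared-Euclidean is not a metric).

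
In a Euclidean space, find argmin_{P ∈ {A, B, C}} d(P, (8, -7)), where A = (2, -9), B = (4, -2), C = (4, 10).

Distances: d(A) ≈ 6.3246, d(B) ≈ 6.4031, d(C) ≈ 17.4642. Nearest: A = (2, -9) with distance 6.3246.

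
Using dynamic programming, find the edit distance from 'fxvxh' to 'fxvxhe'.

Let D[i][j] be the edit distance between the first i characters of 'fxvxh' and the first j characters of 'fxvxhe', with D[i][0] = i, D[0][j] = j, and D[i][j] = D[i-1][j-1] if the characters match, else 1 + min(D[i-1][j], D[i][j-1], D[i-1][j-1]). Filling the table (rows: prefixes of 'fxvxh', columns: prefixes of 'fxvxhe'):
     ε  f  x  v  x  h  e
  ε  0  1  2  3  4  5  6
  f  1  0  1  2  3  4  5
  x  2  1  0  1  2  3  4
  v  3  2  1  0  1  2  3
  x  4  3  2  1  0  1  2
  h  5  4  3  2  1  0  1
The bottom-right entry gives D[5][6] = 1, so no sequence of fewer than 1 edit works. Backtracking through the table gives one optimal edit sequence (1 edit):
  fxvxh → fxvxhe (ins e @6)
Edit distance = 1.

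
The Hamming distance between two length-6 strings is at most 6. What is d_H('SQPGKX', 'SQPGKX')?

Differing positions: none. Hamming distance = 0. The maximum possible Hamming distance for length-6 strings is 6, so d_H/6 = 0/6 = 0.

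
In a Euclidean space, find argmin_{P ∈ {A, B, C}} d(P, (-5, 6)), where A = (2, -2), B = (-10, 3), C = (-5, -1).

Distances: d(A) ≈ 10.6301, d(B) ≈ 5.831, d(C) = 7. Nearest: B = (-10, 3) with distance 5.831.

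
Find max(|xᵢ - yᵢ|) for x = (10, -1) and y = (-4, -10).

max(|x_i - y_i|) = max(|10 - (-4)|, |-1 - (-10)|) = max(14, 9) = 14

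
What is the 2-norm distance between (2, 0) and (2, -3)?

(Σ|x_i - y_i|^2)^(1/2) = (|2 - 2|^2 + |0 - (-3)|^2)^(1/2)
= (0^2 + 3^2)^(1/2) = (0 + 9)^(1/2) = (9)^(1/2) = 3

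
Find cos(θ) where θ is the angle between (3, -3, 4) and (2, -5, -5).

With u = (3, -3, 4), v = (2, -5, -5):
u·v = 3·2 + (-3)·(-5) + 4·(-5) = 6 + 15 + (-20) = 1.
|u| = √(3² + (-3)² + 4²) = √34, |v| = √(2² + (-5)² + (-5)²) = √54, so |u||v| = √(34·54) = √1836.
cos θ = (u·v)/(|u||v|) = 1/√1836 ≈ 0.0233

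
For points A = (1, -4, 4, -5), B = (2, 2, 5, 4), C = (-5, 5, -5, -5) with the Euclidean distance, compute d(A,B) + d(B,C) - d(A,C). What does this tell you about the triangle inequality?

d(A,B) = √(1² + 6² + 1² + 9²) = √119 ≈ 10.9087, d(B,C) = √(7² + 3² + 10² + 9²) = √239 ≈ 15.4596, d(A,C) = √(6² + 9² + 9² + 0²) = √198 ≈ 14.0712.
d(A,B) + d(B,C) - d(A,C) = 10.9087 + 15.4596 - 14.0712 = 26.3683 - 14.0712 = 12.2971 (to 4 decimal places). This is ≥ 0, so the triangle inequality holds for these points.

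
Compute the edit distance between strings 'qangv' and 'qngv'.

Let D[i][j] be the edit distance between the first i characters of 'qangv' and the first j characters of 'qngv', with D[i][0] = i, D[0][j] = j, and D[i][j] = D[i-1][j-1] if the characters match, else 1 + min(D[i-1][j], D[i][j-1], D[i-1][j-1]). Filling the table (rows: prefixes of 'qangv', columns: prefixes of 'qngv'):
     ε  q  n  g  v
  ε  0  1  2  3  4
  q  1  0  1  2  3
  a  2  1  1  2  3
  n  3  2  1  2  3
  g  4  3  2  1  2
  v  5  4  3  2  1
The bottom-right entry gives D[5][4] = 1, so no sequence of fewer than 1 edit works. Backtracking through the table gives one optimal edit sequence (1 edit):
  qangv → qngv (del a @2)
Edit distance = 1.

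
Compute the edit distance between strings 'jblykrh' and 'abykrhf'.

Let D[i][j] be the edit distance between the first i characters of 'jblykrh' and the first j characters of 'abykrhf', with D[i][0] = i, D[0][j] = j, and D[i][j] = D[i-1][j-1] if the characters match, else 1 + min(D[i-1][j], D[i][j-1], D[i-1][j-1]). Filling the table (rows: prefixes of 'jblykrh', columns: prefixes of 'abykrhf'):
     ε  a  b  y  k  r  h  f
  ε  0  1  2  3  4  5  6  7
  j  1  1  2  3  4  5  6  7
  b  2  2  1  2  3  4  5  6
  l  3  3  2  2  3  4  5  6
  y  4  4  3  2  3  4  5  6
  k  5  5  4  3  2  3  4  5
  r  6  6  5  4  3  2  3  4
  h  7  7  6  5  4  3  2  3
The bottom-right entry gives D[7][7] = 3, so no sequence of fewer than 3 edits works. Backtracking through the table gives one optimal edit sequence (3 edits):
  jblykrh → ablykrh (sub j→a @1)
  ablykrh → abykrh (del l @3)
  abykrh → abykrhf (ins f @7)
Edit distance = 3.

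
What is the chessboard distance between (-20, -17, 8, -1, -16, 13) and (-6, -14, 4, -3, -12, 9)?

max(|x_i - y_i|) = max(|-20 - (-6)|, |-17 - (-14)|, |8 - 4|, |-1 - (-3)|, |-16 - (-12)|, |13 - 9|) = max(14, 3, 4, 2, 4, 4) = 14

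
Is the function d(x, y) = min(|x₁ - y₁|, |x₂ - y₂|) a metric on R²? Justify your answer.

No. d fails identity of indiscernibles: take x = (2, 0) and y = (2, 1). Then d(x,y) = min(|2 - 2|, |0 - 1|) = min(0, 1) = 0, yet x ≠ y.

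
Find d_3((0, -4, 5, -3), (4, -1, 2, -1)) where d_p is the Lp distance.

(Σ|x_i - y_i|^3)^(1/3) = (|0 - 4|^3 + |-4 - (-1)|^3 + |5 - 2|^3 + |-3 - (-1)|^3)^(1/3)
= (4^3 + 3^3 + 3^3 + 2^3)^(1/3) = (64 + 27 + 27 + 8)^(1/3) = (126)^(1/3) ≈ 5.0133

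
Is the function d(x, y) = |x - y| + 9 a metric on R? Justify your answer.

No. d fails identity of indiscernibles (specifically d(x,x) = 0): d(-8, -8) = |-8 - (-8)| + 9 = 0 + 9 = 9 ≠ 0.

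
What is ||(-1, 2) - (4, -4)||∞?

max(|x_i - y_i|) = max(|-1 - 4|, |2 - (-4)|) = max(5, 6) = 6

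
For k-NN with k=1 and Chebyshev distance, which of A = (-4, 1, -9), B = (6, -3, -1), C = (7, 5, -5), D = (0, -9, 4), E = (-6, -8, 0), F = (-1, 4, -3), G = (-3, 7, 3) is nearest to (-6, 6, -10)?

Distances: d(A) = 5, d(B) = 12, d(C) = 13, d(D) = 15, d(E) = 14, d(F) = 7, d(G) = 13. Nearest: A = (-4, 1, -9) with distance 5.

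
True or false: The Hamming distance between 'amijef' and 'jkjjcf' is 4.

Differing positions: 1, 2, 3, 5. Hamming distance = 4, so the claim is true.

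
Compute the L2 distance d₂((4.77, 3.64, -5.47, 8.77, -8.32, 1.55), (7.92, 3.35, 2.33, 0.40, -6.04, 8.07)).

√(Σ(x_i - y_i)²) = √((4.77 - 7.92)² + (3.64 - 3.35)² + (-5.47 - 2.33)² + (8.77 - 0.4)² + (-8.32 - (-6.04))² + (1.55 - 8.07)²)
= √((-3.15)² + 0.29² + (-7.8)² + 8.37² + (-2.28)² + (-6.52)²) = √(9.9225 + 0.0841 + 60.84 + 70.0569 + 5.1984 + 42.5104) = √188.6123 ≈ 13.7336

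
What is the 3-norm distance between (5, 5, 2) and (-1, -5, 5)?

(Σ|x_i - y_i|^3)^(1/3) = (|5 - (-1)|^3 + |5 - (-5)|^3 + |2 - 5|^3)^(1/3)
= (6^3 + 10^3 + 3^3)^(1/3) = (216 + 1000 + 27)^(1/3) = (1243)^(1/3) ≈ 10.752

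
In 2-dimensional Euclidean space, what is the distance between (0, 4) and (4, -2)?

√(Σ(x_i - y_i)²) = √((0 - 4)² + (4 - (-2))²)
= √((-4)² + 6²) = √(16 + 36) = √52 ≈ 7.2111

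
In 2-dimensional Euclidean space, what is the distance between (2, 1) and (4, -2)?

√(Σ(x_i - y_i)²) = √((2 - 4)² + (1 - (-2))²)
= √((-2)² + 3²) = √(4 + 9) = √13 ≈ 3.6056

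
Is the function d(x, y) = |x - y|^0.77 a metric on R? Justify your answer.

Yes. With 0 < p = 0.77 ≤ 1, d(x,y) = |x-y|^0.77 is a metric on R. Non-negativity and symmetry are immediate; |x-y|^0.77 = 0 ⟺ |x-y| = 0 ⟺ x = y. For the triangle inequality, the function t ↦ t^0.77 is subadditive on [0,∞) when p ≤ 1, so |x-z|^0.77 ≤ (|x-y| + |y-z|)^0.77 ≤ |x-y|^0.77 + |y-z|^0.77.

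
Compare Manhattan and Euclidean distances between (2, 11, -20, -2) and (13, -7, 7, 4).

L1 = |2 - 13| + |11 - (-7)| + |-20 - 7| + |-2 - 4| = 11 + 18 + 27 + 6 = 62
L2 = √(11² + 18² + 27² + 6²) = √1210 ≈ 34.7851
L1 ≥ L2 always (equality iff movement is along one axis); L1 > L2 here.
Ratio L1/L2 = 62/√1210 ≈ 1.7824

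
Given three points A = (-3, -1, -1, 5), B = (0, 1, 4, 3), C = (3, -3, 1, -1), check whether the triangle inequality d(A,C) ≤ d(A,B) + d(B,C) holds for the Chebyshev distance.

d(A,B) = max(3, 2, 5, 2) = 5, d(B,C) = max(3, 4, 3, 4) = 4, d(A,C) = max(6, 2, 2, 6) = 6.
d(A,C) = 6 ≤ 5 + 4 = 9. Triangle inequality is satisfied.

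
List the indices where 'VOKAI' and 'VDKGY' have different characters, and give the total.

Differing positions: 2, 4, 5. Hamming distance = 3.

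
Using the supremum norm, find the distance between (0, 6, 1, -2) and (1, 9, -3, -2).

max(|x_i - y_i|) = max(|0 - 1|, |6 - 9|, |1 - (-3)|, |-2 - (-2)|) = max(1, 3, 4, 0) = 4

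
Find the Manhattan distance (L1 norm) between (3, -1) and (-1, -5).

Σ|x_i - y_i| = |3 - (-1)| + |-1 - (-5)| = 4 + 4 = 8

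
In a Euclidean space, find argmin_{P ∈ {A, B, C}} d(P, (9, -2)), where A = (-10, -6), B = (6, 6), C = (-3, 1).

Distances: d(A) ≈ 19.4165, d(B) ≈ 8.544, d(C) ≈ 12.3693. Nearest: B = (6, 6) with distance 8.544.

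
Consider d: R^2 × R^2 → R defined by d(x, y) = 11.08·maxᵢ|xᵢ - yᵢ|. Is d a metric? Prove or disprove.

Yes. The L∞ (Chebyshev) norm induces a metric on R^2, and multiplying a metric by a positive constant 11.08 > 0 preserves all four axioms: non-negativity (11.08·||x-y|| ≥ 0), identity (11.08·||x-y|| = 0 ⟺ ||x-y|| = 0 ⟺ x = y), symmetry (||x-y|| = ||y-x||), and the triangle inequality (11.08·||x-z|| ≤ 11.08·||x-y|| + 11.08·||y-z||). So d is a metric.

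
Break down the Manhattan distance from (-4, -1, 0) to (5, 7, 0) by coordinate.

Σ|x_i - y_i| = |-4 - 5| + |-1 - 7| + |0 - 0| = 9 + 8 + 0 = 17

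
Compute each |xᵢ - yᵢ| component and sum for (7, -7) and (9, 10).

Σ|x_i - y_i| = |7 - 9| + |-7 - 10| = 2 + 17 = 19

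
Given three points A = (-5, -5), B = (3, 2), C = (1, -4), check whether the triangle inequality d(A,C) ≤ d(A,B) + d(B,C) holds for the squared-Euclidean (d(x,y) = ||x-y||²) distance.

d(A,B) = 8² + 7² = 113, d(B,C) = 2² + 6² = 40, d(A,C) = 6² + 1² = 37.
d(A,C) = 37 ≤ 113 + 40 = 153. Triangle inequality is satisfied.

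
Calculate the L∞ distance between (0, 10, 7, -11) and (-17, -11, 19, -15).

max(|x_i - y_i|) = max(|0 - (-17)|, |10 - (-11)|, |7 - 19|, |-11 - (-15)|) = max(17, 21, 12, 4) = 21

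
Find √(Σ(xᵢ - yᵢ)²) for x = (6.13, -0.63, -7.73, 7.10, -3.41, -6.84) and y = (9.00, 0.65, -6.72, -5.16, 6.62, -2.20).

√(Σ(x_i - y_i)²) = √((6.13 - 9)² + (-0.63 - 0.65)² + (-7.73 - (-6.72))² + (7.1 - (-5.16))² + (-3.41 - 6.62)² + (-6.84 - (-2.2))²)
= √((-2.87)² + (-1.28)² + (-1.01)² + 12.26² + (-10.03)² + (-4.64)²) = √(8.2369 + 1.6384 + 1.0201 + 150.3076 + 100.6009 + 21.5296) = √283.3335 ≈ 16.8325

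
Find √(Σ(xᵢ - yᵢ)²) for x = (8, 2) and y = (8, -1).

√(Σ(x_i - y_i)²) = √((8 - 8)² + (2 - (-1))²)
= √(0² + 3²) = √(0 + 9) = √9 = 3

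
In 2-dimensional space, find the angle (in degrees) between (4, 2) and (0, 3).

With u = (4, 2), v = (0, 3):
u·v = 4·0 + 2·3 = 0 + 6 = 6.
|u| = √(4² + 2²) = √20, |v| = √(0² + 3²) = √9, so |u||v| = √(20·9) = √180.
cos θ = (u·v)/(|u||v|) = 6/√180 ≈ 0.447214
θ = arccos(0.447214) ≈ 63.43°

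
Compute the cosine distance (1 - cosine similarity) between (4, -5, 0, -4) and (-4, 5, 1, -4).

With u = (4, -5, 0, -4), v = (-4, 5, 1, -4):
u·v = 4·(-4) + (-5)·5 + 0·1 + (-4)·(-4) = (-16) + (-25) + 0 + 16 = -25.
|u| = √(4² + (-5)² + 0² + (-4)²) = √57, |v| = √((-4)² + 5² + 1² + (-4)²) = √58, so |u||v| = √(57·58) = √3306.
cos θ = (u·v)/(|u||v|) = -25/√3306 ≈ -0.4348
Cosine distance = 1 - cos θ ≈ 1 - (-0.4348) = 1.4348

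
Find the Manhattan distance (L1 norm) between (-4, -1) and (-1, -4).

Σ|x_i - y_i| = |-4 - (-1)| + |-1 - (-4)| = 3 + 3 = 6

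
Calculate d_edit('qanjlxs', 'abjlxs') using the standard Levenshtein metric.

Let D[i][j] be the edit distance between the first i characters of 'qanjlxs' and the first j characters of 'abjlxs', with D[i][0] = i, D[0][j] = j, and D[i][j] = D[i-1][j-1] if the characters match, else 1 + min(D[i-1][j], D[i][j-1], D[i-1][j-1]). Filling the table (rows: prefixes of 'qanjlxs', columns: prefixes of 'abjlxs'):
     ε  a  b  j  l  x  s
  ε  0  1  2  3  4  5  6
  q  1  1  2  3  4  5  6
  a  2  1  2  3  4  5  6
  n  3  2  2  3  4  5  6
  j  4  3  3  2  3  4  5
  l  5  4  4  3  2  3  4
  x  6  5  5  4  3  2  3
  s  7  6  6  5  4  3  2
The bottom-right entry gives D[7][6] = 2, so no sequence of fewer than 2 edits works. Backtracking through the table gives one optimal edit sequence (2 edits):
  qanjlxs → anjlxs (del q @1)
  anjlxs → abjlxs (sub n→b @2)
Edit distance = 2.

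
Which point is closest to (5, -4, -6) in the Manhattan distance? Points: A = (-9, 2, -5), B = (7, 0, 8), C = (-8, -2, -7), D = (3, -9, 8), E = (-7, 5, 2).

Distances: d(A) = 21, d(B) = 20, d(C) = 16, d(D) = 21, d(E) = 29. Nearest: C = (-8, -2, -7) with distance 16.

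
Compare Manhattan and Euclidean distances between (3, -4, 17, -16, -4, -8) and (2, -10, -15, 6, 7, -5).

L1 = |3 - 2| + |-4 - (-10)| + |17 - (-15)| + |-16 - 6| + |-4 - 7| + |-8 - (-5)| = 1 + 6 + 32 + 22 + 11 + 3 = 75
L2 = √(1² + 6² + 32² + 22² + 11² + 3²) = √1675 ≈ 40.9268
L1 ≥ L2 always (equality iff movement is along one axis); L1 > L2 here.
Ratio L1/L2 = 75/√1675 ≈ 1.8325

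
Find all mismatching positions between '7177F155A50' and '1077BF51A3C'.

Differing positions: 1, 2, 5, 6, 8, 10, 11. Hamming distance = 7.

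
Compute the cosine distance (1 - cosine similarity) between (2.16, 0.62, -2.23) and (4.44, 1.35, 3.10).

With u = (2.16, 0.62, -2.23), v = (4.44, 1.35, 3.10):
u·v = 2.16·4.44 + 0.62·1.35 + (-2.23)·3.1 = 9.5904 + 0.837 + (-6.913) = 3.5144.
|u| = √(2.16² + 0.62² + (-2.23)²) = √(4.6656 + 0.3844 + 4.9729) = √10.0229, |v| = √(4.44² + 1.35² + 3.1²) = √(19.7136 + 1.8225 + 9.61) = √31.1461.
cos θ = (u·v)/(|u||v|) = 3.5144/(√10.0229·√31.1461) ≈ 0.1989
Cosine distance = 1 - cos θ ≈ 1 - 0.1989 = 0.8011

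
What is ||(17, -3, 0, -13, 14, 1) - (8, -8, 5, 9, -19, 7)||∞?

max(|x_i - y_i|) = max(|17 - 8|, |-3 - (-8)|, |0 - 5|, |-13 - 9|, |14 - (-19)|, |1 - 7|) = max(9, 5, 5, 22, 33, 6) = 33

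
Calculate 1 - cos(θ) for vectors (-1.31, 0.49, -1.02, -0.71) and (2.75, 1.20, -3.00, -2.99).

With u = (-1.31, 0.49, -1.02, -0.71), v = (2.75, 1.20, -3.00, -2.99):
u·v = (-1.31)·2.75 + 0.49·1.2 + (-1.02)·(-3) + (-0.71)·(-2.99) = (-3.6025) + 0.588 + 3.06 + 2.1229 = 2.1684.
|u| = √((-1.31)² + 0.49² + (-1.02)² + (-0.71)²) = √(1.7161 + 0.2401 + 1.0404 + 0.5041) = √3.5007, |v| = √(2.75² + 1.2² + (-3)² + (-2.99)²) = √(7.5625 + 1.44 + 9 + 8.9401) = √26.9426.
cos θ = (u·v)/(|u||v|) = 2.1684/(√3.5007·√26.9426) ≈ 0.2233
Cosine distance = 1 - cos θ ≈ 1 - 0.2233 = 0.7767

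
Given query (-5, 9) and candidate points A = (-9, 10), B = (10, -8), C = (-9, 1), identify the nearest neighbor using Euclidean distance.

Distances: d(A) ≈ 4.1231, d(B) ≈ 22.6716, d(C) ≈ 8.9443. Nearest: A = (-9, 10) with distance 4.1231.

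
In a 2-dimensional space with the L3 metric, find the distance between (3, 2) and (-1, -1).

(Σ|x_i - y_i|^3)^(1/3) = (|3 - (-1)|^3 + |2 - (-1)|^3)^(1/3)
= (4^3 + 3^3)^(1/3) = (64 + 27)^(1/3) = (91)^(1/3) ≈ 4.4979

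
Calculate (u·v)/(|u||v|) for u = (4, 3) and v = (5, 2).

With u = (4, 3), v = (5, 2):
u·v = 4·5 + 3·2 = 20 + 6 = 26.
|u| = √(4² + 3²) = √25, |v| = √(5² + 2²) = √29, so |u||v| = √(25·29) = √725.
cos θ = (u·v)/(|u||v|) = 26/√725 ≈ 0.9656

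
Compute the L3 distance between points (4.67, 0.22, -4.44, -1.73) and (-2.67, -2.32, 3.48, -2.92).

(Σ|x_i - y_i|^3)^(1/3) = (|4.67 - (-2.67)|^3 + |0.22 - (-2.32)|^3 + |-4.44 - 3.48|^3 + |-1.73 - (-2.92)|^3)^(1/3)
= (7.34^3 + 2.54^3 + 7.92^3 + 1.19^3)^(1/3) ≈ (395.4469 + 16.3871 + 496.7931 + 1.6852)^(1/3) = (910.3123)^(1/3) ≈ 9.6916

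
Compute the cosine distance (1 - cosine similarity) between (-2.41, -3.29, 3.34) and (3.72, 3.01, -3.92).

With u = (-2.41, -3.29, 3.34), v = (3.72, 3.01, -3.92):
u·v = (-2.41)·3.72 + (-3.29)·3.01 + 3.34·(-3.92) = (-8.9652) + (-9.9029) + (-13.0928) = -31.9609.
|u| = √((-2.41)² + (-3.29)² + 3.34²) = √(5.8081 + 10.8241 + 11.1556) = √27.7878, |v| = √(3.72² + 3.01² + (-3.92)²) = √(13.8384 + 9.0601 + 15.3664) = √38.2649.
cos θ = (u·v)/(|u||v|) = -31.9609/(√27.7878·√38.2649) ≈ -0.9801
Cosine distance = 1 - cos θ ≈ 1 - (-0.9801) = 1.9801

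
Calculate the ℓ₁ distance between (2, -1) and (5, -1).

Σ|x_i - y_i| = |2 - 5| + |-1 - (-1)| = 3 + 0 = 3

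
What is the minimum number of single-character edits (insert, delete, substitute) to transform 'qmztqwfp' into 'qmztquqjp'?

Let D[i][j] be the edit distance between the first i characters of 'qmztqwfp' and the first j characters of 'qmztquqjp', with D[i][0] = i, D[0][j] = j, and D[i][j] = D[i-1][j-1] if the characters match, else 1 + min(D[i-1][j], D[i][j-1], D[i-1][j-1]). Filling the table (rows: prefixes of 'qmztqwfp', columns: prefixes of 'qmztquqjp'):
     ε  q  m  z  t  q  u  q  j  p
  ε  0  1  2  3  4  5  6  7  8  9
  q  1  0  1  2  3  4  5  6  7  8
  m  2  1  0  1  2  3  4  5  6  7
  z  3  2  1  0  1  2  3  4  5  6
  t  4  3  2  1  0  1  2  3  4  5
  q  5  4  3  2  1  0  1  2  3  4
  w  6  5  4  3  2  1  1  2  3  4
  f  7  6  5  4  3  2  2  2  3  4
  p  8  7  6  5  4  3  3  3  3  3
The bottom-right entry gives D[8][9] = 3, so no sequence of fewer than 3 edits works. Backtracking through the table gives one optimal edit sequence (3 edits):
  qmztqwfp → qmztquwfp (ins u @6)
  qmztquwfp → qmztquqfp (sub w→q @7)
  qmztquqfp → qmztquqjp (sub f→j @8)
Edit distance = 3.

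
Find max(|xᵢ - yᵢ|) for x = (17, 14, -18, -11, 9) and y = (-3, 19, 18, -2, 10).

max(|x_i - y_i|) = max(|17 - (-3)|, |14 - 19|, |-18 - 18|, |-11 - (-2)|, |9 - 10|) = max(20, 5, 36, 9, 1) = 36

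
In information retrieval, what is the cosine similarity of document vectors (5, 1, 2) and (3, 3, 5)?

With u = (5, 1, 2), v = (3, 3, 5):
u·v = 5·3 + 1·3 + 2·5 = 15 + 3 + 10 = 28.
|u| = √(5² + 1² + 2²) = √30, |v| = √(3² + 3² + 5²) = √43, so |u||v| = √(30·43) = √1290.
cos θ = (u·v)/(|u||v|) = 28/√1290 ≈ 0.7796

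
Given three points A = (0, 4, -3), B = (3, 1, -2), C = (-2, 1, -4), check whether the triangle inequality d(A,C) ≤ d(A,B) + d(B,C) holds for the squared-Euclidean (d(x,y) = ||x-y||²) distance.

d(A,B) = 3² + 3² + 1² = 19, d(B,C) = 5² + 0² + 2² = 29, d(A,C) = 2² + 3² + 1² = 14.
d(A,C) = 14 ≤ 19 + 29 = 48. Triangle inequality is satisfied.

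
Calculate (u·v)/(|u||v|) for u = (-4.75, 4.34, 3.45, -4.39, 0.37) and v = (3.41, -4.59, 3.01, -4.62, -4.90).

With u = (-4.75, 4.34, 3.45, -4.39, 0.37), v = (3.41, -4.59, 3.01, -4.62, -4.90):
u·v = (-4.75)·3.41 + 4.34·(-4.59) + 3.45·3.01 + (-4.39)·(-4.62) + 0.37·(-4.9) = (-16.1975) + (-19.9206) + 10.3845 + 20.2818 + (-1.813) = -7.2648.
|u| = √((-4.75)² + 4.34² + 3.45² + (-4.39)² + 0.37²) = √(22.5625 + 18.8356 + 11.9025 + 19.2721 + 0.1369) = √72.7096, |v| = √(3.41² + (-4.59)² + 3.01² + (-4.62)² + (-4.9)²) = √(11.6281 + 21.0681 + 9.0601 + 21.3444 + 24.01) = √87.1107.
cos θ = (u·v)/(|u||v|) = -7.2648/(√72.7096·√87.1107) ≈ -0.0913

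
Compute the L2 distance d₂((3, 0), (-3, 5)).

√(Σ(x_i - y_i)²) = √((3 - (-3))² + (0 - 5)²)
= √(6² + (-5)²) = √(36 + 25) = √61 ≈ 7.8102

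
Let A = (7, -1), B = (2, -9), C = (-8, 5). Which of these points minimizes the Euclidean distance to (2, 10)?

Distances: d(A) ≈ 12.083, d(B) = 19, d(C) ≈ 11.1803. Nearest: C = (-8, 5) with distance 11.1803.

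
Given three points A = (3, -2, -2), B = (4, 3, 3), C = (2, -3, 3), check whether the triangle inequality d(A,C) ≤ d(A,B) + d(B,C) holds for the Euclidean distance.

d(A,B) = √(1² + 5² + 5²) = √51 ≈ 7.1414, d(B,C) = √(2² + 6² + 0²) = √40 ≈ 6.3246, d(A,C) = √(1² + 1² + 5²) = √27 ≈ 5.1962.
d(A,C) ≈ 5.1962 ≤ 7.1414 + 6.3246 = 13.466. Triangle inequality is satisfied.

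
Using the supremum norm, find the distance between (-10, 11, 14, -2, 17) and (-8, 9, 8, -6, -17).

max(|x_i - y_i|) = max(|-10 - (-8)|, |11 - 9|, |14 - 8|, |-2 - (-6)|, |17 - (-17)|) = max(2, 2, 6, 4, 34) = 34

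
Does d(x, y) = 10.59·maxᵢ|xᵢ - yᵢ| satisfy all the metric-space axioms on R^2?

Yes. The L∞ (Chebyshev) norm induces a metric on R^2, and multiplying a metric by a positive constant 10.59 > 0 preserves all four axioms: non-negativity (10.59·||x-y|| ≥ 0), identity (10.59·||x-y|| = 0 ⟺ ||x-y|| = 0 ⟺ x = y), symmetry (||x-y|| = ||y-x||), and the triangle inequality (10.59·||x-z|| ≤ 10.59·||x-y|| + 10.59·||y-z||). So d is a metric.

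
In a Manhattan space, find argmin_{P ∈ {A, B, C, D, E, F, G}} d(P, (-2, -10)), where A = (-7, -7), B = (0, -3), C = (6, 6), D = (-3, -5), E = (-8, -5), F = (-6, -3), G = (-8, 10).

Distances: d(A) = 8, d(B) = 9, d(C) = 24, d(D) = 6, d(E) = 11, d(F) = 11, d(G) = 26. Nearest: D = (-3, -5) with distance 6.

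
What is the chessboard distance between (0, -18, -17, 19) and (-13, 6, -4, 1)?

max(|x_i - y_i|) = max(|0 - (-13)|, |-18 - 6|, |-17 - (-4)|, |19 - 1|) = max(13, 24, 13, 18) = 24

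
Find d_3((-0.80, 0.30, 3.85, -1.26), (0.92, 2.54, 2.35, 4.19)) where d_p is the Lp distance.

(Σ|x_i - y_i|^3)^(1/3) = (|-0.8 - 0.92|^3 + |0.3 - 2.54|^3 + |3.85 - 2.35|^3 + |-1.26 - 4.19|^3)^(1/3)
= (1.72^3 + 2.24^3 + 1.5^3 + 5.45^3)^(1/3) ≈ (5.0884 + 11.2394 + 3.375 + 161.8786)^(1/3) = (181.5814)^(1/3) ≈ 5.6627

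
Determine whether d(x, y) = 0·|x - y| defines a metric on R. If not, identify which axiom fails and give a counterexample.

No. With c = 0, d(x,y) = 0 for all x, y. This fails identity of indiscernibles: d(7, 13) = 0 but 7 ≠ 13.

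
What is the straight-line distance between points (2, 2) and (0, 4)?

√(Σ(x_i - y_i)²) = √((2 - 0)² + (2 - 4)²)
= √(2² + (-2)²) = √(4 + 4) = √8 ≈ 2.8284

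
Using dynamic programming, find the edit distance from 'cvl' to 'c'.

Let D[i][j] be the edit distance between the first i characters of 'cvl' and the first j characters of 'c', with D[i][0] = i, D[0][j] = j, and D[i][j] = D[i-1][j-1] if the characters match, else 1 + min(D[i-1][j], D[i][j-1], D[i-1][j-1]). Filling the table (rows: prefixes of 'cvl', columns: prefixes of 'c'):
     ε  c
  ε  0  1
  c  1  0
  v  2  1
  l  3  2
The bottom-right entry gives D[3][1] = 2, so no sequence of fewer than 2 edits works. Backtracking through the table gives one optimal edit sequence (2 edits):
  cvl → cl (del v @2)
  cl → c (del l @2)
Edit distance = 2.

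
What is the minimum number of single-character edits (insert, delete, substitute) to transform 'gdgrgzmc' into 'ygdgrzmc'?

Let D[i][j] be the edit distance between the first i characters of 'gdgrgzmc' and the first j characters of 'ygdgrzmc', with D[i][0] = i, D[0][j] = j, and D[i][j] = D[i-1][j-1] if the characters match, else 1 + min(D[i-1][j], D[i][j-1], D[i-1][j-1]). Filling the table (rows: prefixes of 'gdgrgzmc', columns: prefixes of 'ygdgrzmc'):
     ε  y  g  d  g  r  z  m  c
  ε  0  1  2  3  4  5  6  7  8
  g  1  1  1  2  3  4  5  6  7
  d  2  2  2  1  2  3  4  5  6
  g  3  3  2  2  1  2  3  4  5
  r  4  4  3  3  2  1  2  3  4
  g  5  5  4  4  3  2  2  3  4
  z  6  6  5  5  4  3  2  3  4
  m  7  7  6  6  5  4  3  2  3
  c  8  8  7  7  6  5  4  3  2
The bottom-right entry gives D[8][8] = 2, so no sequence of fewer than 2 edits works. Backtracking through the table gives one optimal edit sequence (2 edits):
  gdgrgzmc → ygdgrgzmc (ins y @1)
  ygdgrgzmc → ygdgrzmc (del g @6)
Edit distance = 2.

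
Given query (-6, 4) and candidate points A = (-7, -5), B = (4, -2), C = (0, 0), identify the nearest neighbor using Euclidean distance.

Distances: d(A) ≈ 9.0554, d(B) ≈ 11.6619, d(C) ≈ 7.2111. Nearest: C = (0, 0) with distance 7.2111.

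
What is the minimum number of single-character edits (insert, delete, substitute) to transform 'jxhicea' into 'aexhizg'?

Let D[i][j] be the edit distance between the first i characters of 'jxhicea' and the first j characters of 'aexhizg', with D[i][0] = i, D[0][j] = j, and D[i][j] = D[i-1][j-1] if the characters match, else 1 + min(D[i-1][j], D[i][j-1], D[i-1][j-1]). Filling the table (rows: prefixes of 'jxhicea', columns: prefixes of 'aexhizg'):
     ε  a  e  x  h  i  z  g
  ε  0  1  2  3  4  5  6  7
  j  1  1  2  3  4  5  6  7
  x  2  2  2  2  3  4  5  6
  h  3  3  3  3  2  3  4  5
  i  4  4  4  4  3  2  3  4
  c  5  5  5  5  4  3  3  4
  e  6  6  5  6  5  4  4  4
  a  7  6  6  6  6  5  5  5
The bottom-right entry gives D[7][7] = 5, so no sequence of fewer than 5 edits works. Backtracking through the table gives one optimal edit sequence (5 edits):
  jxhicea → ajxhicea (ins a @1)
  ajxhicea → aexhicea (sub j→e @2)
  aexhicea → aexhiea (del c @6)
  aexhiea → aexhiza (sub e→z @6)
  aexhiza → aexhizg (sub a→g @7)
Edit distance = 5.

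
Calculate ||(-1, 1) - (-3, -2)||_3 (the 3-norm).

(Σ|x_i - y_i|^3)^(1/3) = (|-1 - (-3)|^3 + |1 - (-2)|^3)^(1/3)
= (2^3 + 3^3)^(1/3) = (8 + 27)^(1/3) = (35)^(1/3) ≈ 3.2711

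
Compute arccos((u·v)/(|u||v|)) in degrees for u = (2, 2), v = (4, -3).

With u = (2, 2), v = (4, -3):
u·v = 2·4 + 2·(-3) = 8 + (-6) = 2.
|u| = √(2² + 2²) = √8, |v| = √(4² + (-3)²) = √25, so |u||v| = √(8·25) = √200.
cos θ = (u·v)/(|u||v|) = 2/√200 ≈ 0.141421
θ = arccos(0.141421) ≈ 81.87°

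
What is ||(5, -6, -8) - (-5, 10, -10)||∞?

max(|x_i - y_i|) = max(|5 - (-5)|, |-6 - 10|, |-8 - (-10)|) = max(10, 16, 2) = 16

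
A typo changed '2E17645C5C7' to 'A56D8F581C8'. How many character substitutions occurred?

Differing positions: 1, 2, 3, 4, 5, 6, 8, 9, 11. Hamming distance = 9.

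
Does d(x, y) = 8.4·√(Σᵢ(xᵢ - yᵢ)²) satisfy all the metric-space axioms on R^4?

Yes. The L2 (Euclidean) norm induces a metric on R^4, and multiplying a metric by a positive constant 8.4 > 0 preserves all four axioms: non-negativity (8.4·||x-y|| ≥ 0), identity (8.4·||x-y|| = 0 ⟺ ||x-y|| = 0 ⟺ x = y), symmetry (||x-y|| = ||y-x||), and the triangle inequality (8.4·||x-z|| ≤ 8.4·||x-y|| + 8.4·||y-z||). So d is a metric.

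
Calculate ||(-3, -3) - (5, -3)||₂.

√(Σ(x_i - y_i)²) = √((-3 - 5)² + (-3 - (-3))²)
= √((-8)² + 0²) = √(64 + 0) = √64 = 8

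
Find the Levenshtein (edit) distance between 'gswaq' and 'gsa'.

Let D[i][j] be the edit distance between the first i characters of 'gswaq' and the first j characters of 'gsa', with D[i][0] = i, D[0][j] = j, and D[i][j] = D[i-1][j-1] if the characters match, else 1 + min(D[i-1][j], D[i][j-1], D[i-1][j-1]). Filling the table (rows: prefixes of 'gswaq', columns: prefixes of 'gsa'):
     ε  g  s  a
  ε  0  1  2  3
  g  1  0  1  2
  s  2  1  0  1
  w  3  2  1  1
  a  4  3  2  1
  q  5  4  3  2
The bottom-right entry gives D[5][3] = 2, so no sequence of fewer than 2 edits works. Backtracking through the table gives one optimal edit sequence (2 edits):
  gswaq → gsaq (del w @3)
  gsaq → gsa (del q @4)
Edit distance = 2.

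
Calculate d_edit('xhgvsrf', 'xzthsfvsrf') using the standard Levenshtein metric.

Let D[i][j] be the edit distance between the first i characters of 'xhgvsrf' and the first j characters of 'xzthsfvsrf', with D[i][0] = i, D[0][j] = j, and D[i][j] = D[i-1][j-1] if the characters match, else 1 + min(D[i-1][j], D[i][j-1], D[i-1][j-1]). Filling the table (rows: prefixes of 'xhgvsrf', columns: prefixes of 'xzthsfvsrf'):
     ε  x  z  t  h  s  f  v  s  r  f
  ε  0  1  2  3  4  5  6  7  8  9 10
  x  1  0  1  2  3  4  5  6  7  8  9
  h  2  1  1  2  2  3  4  5  6  7  8
  g  3  2  2  2  3  3  4  5  6  7  8
  v  4  3  3  3  3  4  4  4  5  6  7
  s  5  4  4  4  4  3  4  5  4  5  6
  r  6  5  5  5  5  4  4  5  5  4  5
  f  7  6  6  6  6  5  4  5  6  5  4
The bottom-right entry gives D[7][10] = 4, so no sequence of fewer than 4 edits works. Backtracking through the table gives one optimal edit sequence (4 edits):
  xhgvsrf → xzhgvsrf (ins z @2)
  xzhgvsrf → xzthgvsrf (ins t @3)
  xzthgvsrf → xzthsgvsrf (ins s @5)
  xzthsgvsrf → xzthsfvsrf (sub g→f @6)
Edit distance = 4.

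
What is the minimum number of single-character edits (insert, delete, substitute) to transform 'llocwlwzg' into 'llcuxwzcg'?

Let D[i][j] be the edit distance between the first i characters of 'llocwlwzg' and the first j characters of 'llcuxwzcg', with D[i][0] = i, D[0][j] = j, and D[i][j] = D[i-1][j-1] if the characters match, else 1 + min(D[i-1][j], D[i][j-1], D[i-1][j-1]). Filling the table (rows: prefixes of 'llocwlwzg', columns: prefixes of 'llcuxwzcg'):
     ε  l  l  c  u  x  w  z  c  g
  ε  0  1  2  3  4  5  6  7  8  9
  l  1  0  1  2  3  4  5  6  7  8
  l  2  1  0  1  2  3  4  5  6  7
  o  3  2  1  1  2  3  4  5  6  7
  c  4  3  2  1  2  3  4  5  5  6
  w  5  4  3  2  2  3  3  4  5  6
  l  6  5  4  3  3  3  4  4  5  6
  w  7  6  5  4  4  4  3  4  5  6
  z  8  7  6  5  5  5  4  3  4  5
  g  9  8  7  6  6  6  5  4  4  4
The bottom-right entry gives D[9][9] = 4, so no sequence of fewer than 4 edits works. Backtracking through the table gives one optimal edit sequence (4 edits):
  llocwlwzg → llcwlwzg (del o @3)
  llcwlwzg → llculwzg (sub w→u @4)
  llculwzg → llcuxwzg (sub l→x @5)
  llcuxwzg → llcuxwzcg (ins c @8)
Edit distance = 4.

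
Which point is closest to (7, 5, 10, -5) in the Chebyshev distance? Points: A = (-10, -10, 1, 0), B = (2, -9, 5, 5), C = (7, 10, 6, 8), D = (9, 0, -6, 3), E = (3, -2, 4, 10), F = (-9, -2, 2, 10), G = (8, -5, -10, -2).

Distances: d(A) = 17, d(B) = 14, d(C) = 13, d(D) = 16, d(E) = 15, d(F) = 16, d(G) = 20. Nearest: C = (7, 10, 6, 8) with distance 13.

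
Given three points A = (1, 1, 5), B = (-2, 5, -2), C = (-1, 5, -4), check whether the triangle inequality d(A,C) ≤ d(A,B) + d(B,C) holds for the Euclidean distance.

d(A,B) = √(3² + 4² + 7²) = √74 ≈ 8.6023, d(B,C) = √(1² + 0² + 2²) = √5 ≈ 2.2361, d(A,C) = √(2² + 4² + 9²) = √101 ≈ 10.0499.
d(A,C) ≈ 10.0499 ≤ 8.6023 + 2.2361 = 10.8384. Triangle inequality is satisfied.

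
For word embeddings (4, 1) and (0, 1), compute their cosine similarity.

With u = (4, 1), v = (0, 1):
u·v = 4·0 + 1·1 = 0 + 1 = 1.
|u| = √(4² + 1²) = √17, |v| = √(0² + 1²) = √1, so |u||v| = √(17·1) = √17.
cos θ = (u·v)/(|u||v|) = 1/√17 ≈ 0.2425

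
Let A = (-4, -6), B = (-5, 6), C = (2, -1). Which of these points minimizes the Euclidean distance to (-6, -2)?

Distances: d(A) ≈ 4.4721, d(B) ≈ 8.0623, d(C) ≈ 8.0623. Nearest: A = (-4, -6) with distance 4.4721.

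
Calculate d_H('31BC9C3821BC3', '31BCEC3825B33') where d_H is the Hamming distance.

Differing positions: 5, 10, 12. Hamming distance = 3.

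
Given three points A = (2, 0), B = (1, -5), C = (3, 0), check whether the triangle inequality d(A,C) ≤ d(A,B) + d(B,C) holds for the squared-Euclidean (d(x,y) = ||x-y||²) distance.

d(A,B) = 1² + 5² = 26, d(B,C) = 2² + 5² = 29, d(A,C) = 1² + 0² = 1.
d(A,C) = 1 ≤ 26 + 29 = 55. Triangle inequality is satisfied.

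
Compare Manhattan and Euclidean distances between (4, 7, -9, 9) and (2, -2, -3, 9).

L1 = |4 - 2| + |7 - (-2)| + |-9 - (-3)| + |9 - 9| = 2 + 9 + 6 + 0 = 17
L2 = √(2² + 9² + 6² + 0²) = √121 = 11
L1 ≥ L2 always (equality iff movement is along one axis); L1 > L2 here.
Ratio L1/L2 = 17/11 ≈ 1.5455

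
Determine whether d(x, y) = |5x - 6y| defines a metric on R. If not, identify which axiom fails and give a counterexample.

No. d fails symmetry: d(7, 8) = |5·7 - 6·8| = |-13| = 13, but d(8, 7) = |5·8 - 6·7| = |-2| = 2. Since 13 ≠ 2, d(x,y) ≠ d(y,x) in general.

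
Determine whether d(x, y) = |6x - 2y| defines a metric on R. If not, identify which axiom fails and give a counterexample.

No. d fails symmetry: d(1, 8) = |6·1 - 2·8| = |-10| = 10, but d(8, 1) = |6·8 - 2·1| = |46| = 46. Since 10 ≠ 46, d(x,y) ≠ d(y,x) in general.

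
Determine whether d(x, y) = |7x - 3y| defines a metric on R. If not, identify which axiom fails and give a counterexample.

No. d fails symmetry: d(1, 8) = |7·1 - 3·8| = |-17| = 17, but d(8, 1) = |7·8 - 3·1| = |53| = 53. Since 17 ≠ 53, d(x,y) ≠ d(y,x) in general.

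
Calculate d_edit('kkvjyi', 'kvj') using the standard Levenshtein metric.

Let D[i][j] be the edit distance between the first i characters of 'kkvjyi' and the first j characters of 'kvj', with D[i][0] = i, D[0][j] = j, and D[i][j] = D[i-1][j-1] if the characters match, else 1 + min(D[i-1][j], D[i][j-1], D[i-1][j-1]). Filling the table (rows: prefixes of 'kkvjyi', columns: prefixes of 'kvj'):
     ε  k  v  j
  ε  0  1  2  3
  k  1  0  1  2
  k  2  1  1  2
  v  3  2  1  2
  j  4  3  2  1
  y  5  4  3  2
  i  6  5  4  3
The bottom-right entry gives D[6][3] = 3, so no sequence of fewer than 3 edits works. Backtracking through the table gives one optimal edit sequence (3 edits):
  kkvjyi → kvjyi (del k @1)
  kvjyi → kvji (del y @4)
  kvji → kvj (del i @4)
Edit distance = 3.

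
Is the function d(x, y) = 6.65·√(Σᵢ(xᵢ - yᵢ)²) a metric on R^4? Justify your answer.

Yes. The L2 (Euclidean) norm induces a metric on R^4, and multiplying a metric by a positive constant 6.65 > 0 preserves all four axioms: non-negativity (6.65·||x-y|| ≥ 0), identity (6.65·||x-y|| = 0 ⟺ ||x-y|| = 0 ⟺ x = y), symmetry (||x-y|| = ||y-x||), and the triangle inequality (6.65·||x-z|| ≤ 6.65·||x-y|| + 6.65·||y-z||). So d is a metric.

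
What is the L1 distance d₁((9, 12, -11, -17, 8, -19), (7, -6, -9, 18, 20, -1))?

Σ|x_i - y_i| = |9 - 7| + |12 - (-6)| + |-11 - (-9)| + |-17 - 18| + |8 - 20| + |-19 - (-1)| = 2 + 18 + 2 + 35 + 12 + 18 = 87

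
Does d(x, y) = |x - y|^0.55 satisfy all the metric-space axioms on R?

Yes. With 0 < p = 0.55 ≤ 1, d(x,y) = |x-y|^0.55 is a metric on R. Non-negativity and symmetry are immediate; |x-y|^0.55 = 0 ⟺ |x-y| = 0 ⟺ x = y. For the triangle inequality, the function t ↦ t^0.55 is subadditive on [0,∞) when p ≤ 1, so |x-z|^0.55 ≤ (|x-y| + |y-z|)^0.55 ≤ |x-y|^0.55 + |y-z|^0.55.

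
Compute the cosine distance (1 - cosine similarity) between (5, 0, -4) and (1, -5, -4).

With u = (5, 0, -4), v = (1, -5, -4):
u·v = 5·1 + 0·(-5) + (-4)·(-4) = 5 + 0 + 16 = 21.
|u| = √(5² + 0² + (-4)²) = √41, |v| = √(1² + (-5)² + (-4)²) = √42, so |u||v| = √(41·42) = √1722.
cos θ = (u·v)/(|u||v|) = 21/√1722 ≈ 0.5061
Cosine distance = 1 - cos θ ≈ 1 - 0.5061 = 0.4939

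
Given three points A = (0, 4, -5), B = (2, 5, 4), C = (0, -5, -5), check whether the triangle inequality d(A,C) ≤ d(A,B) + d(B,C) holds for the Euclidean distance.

d(A,B) = √(2² + 1² + 9²) = √86 ≈ 9.2736, d(B,C) = √(2² + 10² + 9²) = √185 ≈ 13.6015, d(A,C) = √(0² + 9² + 0²) = √81 = 9.
d(A,C) = 9 ≤ 9.2736 + 13.6015 = 22.8751. Triangle inequality is satisfied.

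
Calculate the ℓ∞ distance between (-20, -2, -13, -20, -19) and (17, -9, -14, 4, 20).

max(|x_i - y_i|) = max(|-20 - 17|, |-2 - (-9)|, |-13 - (-14)|, |-20 - 4|, |-19 - 20|) = max(37, 7, 1, 24, 39) = 39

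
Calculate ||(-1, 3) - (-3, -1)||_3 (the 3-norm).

(Σ|x_i - y_i|^3)^(1/3) = (|-1 - (-3)|^3 + |3 - (-1)|^3)^(1/3)
= (2^3 + 4^3)^(1/3) = (8 + 64)^(1/3) = (72)^(1/3) ≈ 4.1602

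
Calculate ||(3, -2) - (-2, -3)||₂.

√(Σ(x_i - y_i)²) = √((3 - (-2))² + (-2 - (-3))²)
= √(5² + 1²) = √(25 + 1) = √26 ≈ 5.099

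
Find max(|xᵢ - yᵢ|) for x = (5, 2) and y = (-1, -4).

max(|x_i - y_i|) = max(|5 - (-1)|, |2 - (-4)|) = max(6, 6) = 6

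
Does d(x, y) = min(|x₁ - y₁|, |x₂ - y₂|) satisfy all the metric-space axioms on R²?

No. d fails identity of indiscernibles: take x = (1, 0) and y = (1, 5). Then d(x,y) = min(|1 - 1|, |0 - 5|) = min(0, 5) = 0, yet x ≠ y.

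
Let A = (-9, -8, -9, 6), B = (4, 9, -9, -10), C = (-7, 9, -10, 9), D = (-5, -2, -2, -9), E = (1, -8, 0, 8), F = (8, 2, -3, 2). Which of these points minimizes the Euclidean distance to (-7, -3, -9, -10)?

Distances: d(A) ≈ 16.8819, d(B) ≈ 16.2788, d(C) ≈ 22.4944, d(D) ≈ 7.4162, d(E) ≈ 22.2261, d(F) ≈ 20.7364. Nearest: D = (-5, -2, -2, -9) with distance 7.4162.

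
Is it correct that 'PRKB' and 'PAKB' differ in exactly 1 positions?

Differing positions: 2. Hamming distance = 1, so the claim is true.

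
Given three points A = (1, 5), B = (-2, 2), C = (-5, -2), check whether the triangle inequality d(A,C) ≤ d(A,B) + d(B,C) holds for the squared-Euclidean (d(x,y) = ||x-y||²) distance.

d(A,B) = 3² + 3² = 18, d(B,C) = 3² + 4² = 25, d(A,C) = 6² + 7² = 85.
d(A,C) = 85 > 18 + 25 = 43. Triangle inequality is VIOLATED. (Squared-Euclidean is not a metric — this is a counterexample.)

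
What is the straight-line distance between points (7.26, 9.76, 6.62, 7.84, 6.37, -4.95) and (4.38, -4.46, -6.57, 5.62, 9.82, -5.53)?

√(Σ(x_i - y_i)²) = √((7.26 - 4.38)² + (9.76 - (-4.46))² + (6.62 - (-6.57))² + (7.84 - 5.62)² + (6.37 - 9.82)² + (-4.95 - (-5.53))²)
= √(2.88² + 14.22² + 13.19² + 2.22² + (-3.45)² + 0.58²) = √(8.2944 + 202.2084 + 173.9761 + 4.9284 + 11.9025 + 0.3364) = √401.6462 ≈ 20.0411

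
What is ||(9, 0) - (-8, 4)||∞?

max(|x_i - y_i|) = max(|9 - (-8)|, |0 - 4|) = max(17, 4) = 17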